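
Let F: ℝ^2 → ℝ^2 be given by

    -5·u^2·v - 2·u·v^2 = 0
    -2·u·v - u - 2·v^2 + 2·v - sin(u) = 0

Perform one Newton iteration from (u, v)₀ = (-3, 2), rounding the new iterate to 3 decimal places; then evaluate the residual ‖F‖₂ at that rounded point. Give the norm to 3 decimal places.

At (-3, 2): F = (-66.000, 11.14112).
Jacobian J = [[-10·u·v - 2·v^2, -5·u^2 - 4·u·v], [-2·v - cos(u) - 1, -2·u - 4·v + 2]].
At the point, J = [[52.000, -21.000], [-4.01001, 0.000]] (det J = -84.21016).
Solving J·Δ = −F gives Δ = (2.778, 3.737).
Then the next iterate is (u, v)₁ = (-0.222, 5.737).
Re-evaluating at (-0.222, 5.737): F = (13.19974, -51.36293), so ‖F‖₂ = 53.032.

53.032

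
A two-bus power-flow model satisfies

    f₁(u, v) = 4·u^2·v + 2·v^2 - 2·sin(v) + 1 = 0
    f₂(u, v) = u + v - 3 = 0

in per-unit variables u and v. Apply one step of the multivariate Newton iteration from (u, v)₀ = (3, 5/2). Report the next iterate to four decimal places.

(4.3472, -1.3472)

At (3, 5/2): F = (102.303056, 2.5000).
Jacobian J = [[8·u·v, 4·u^2 + 4·v - 2·cos(v)], [1, 1]].
At the point, J = [[60.0000, 47.602287], [1.0000, 1.0000]] (det J = 12.397713).
Solving J·Δ = −F gives Δ = (1.3472, -3.8472).
Then the next iterate is (u, v)₁ = (4.3472, -1.3472).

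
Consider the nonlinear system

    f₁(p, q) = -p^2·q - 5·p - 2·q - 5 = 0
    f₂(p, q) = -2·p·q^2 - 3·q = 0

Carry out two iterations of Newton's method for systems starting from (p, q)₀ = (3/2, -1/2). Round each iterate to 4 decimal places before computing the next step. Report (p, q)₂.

(2.6279, -2.4967)

At (3/2, -1/2): F = (-10.3750, 0.7500).
Jacobian J = [[-2·p·q - 5, -p^2 - 2], [-2·q^2, -4·p·q - 3]].
At the point, J = [[-3.5000, -4.2500], [-0.5000, 0.0000]] (det J = -2.1250).
Solving J·Δ = −F gives Δ = (1.5000, -3.6765).
Then the next iterate is (p, q)₁ = (3.0000, -4.1765).
Round to (3.0000, -4.1765) and repeat: F = (25.9415, -92.129414), J = [[20.0590, -11.0000], [-34.886305, 47.1180]].
Δ = (-0.3721, 1.6798), so (p, q)₂ = (2.6279, -2.4967).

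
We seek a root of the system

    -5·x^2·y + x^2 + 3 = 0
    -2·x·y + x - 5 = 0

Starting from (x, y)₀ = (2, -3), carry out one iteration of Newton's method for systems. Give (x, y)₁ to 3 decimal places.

At (2, -3): F = (67.000, 9.000).
Jacobian J = [[-10·x·y + 2·x, -5·x^2], [-2·y + 1, -2·x]].
At the point, J = [[64.000, -20.000], [7.000, -4.000]] (det J = -116.000).
Solving J·Δ = −F gives Δ = (-0.759, 0.922).
Then the next iterate is (x, y)₁ = (1.241, -2.078).

(1.241, -2.078)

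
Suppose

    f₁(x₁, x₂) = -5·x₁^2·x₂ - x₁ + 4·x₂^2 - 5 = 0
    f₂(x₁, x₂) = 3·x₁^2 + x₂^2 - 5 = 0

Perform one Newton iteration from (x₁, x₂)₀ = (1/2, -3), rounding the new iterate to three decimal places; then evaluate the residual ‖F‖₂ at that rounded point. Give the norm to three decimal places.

3841.043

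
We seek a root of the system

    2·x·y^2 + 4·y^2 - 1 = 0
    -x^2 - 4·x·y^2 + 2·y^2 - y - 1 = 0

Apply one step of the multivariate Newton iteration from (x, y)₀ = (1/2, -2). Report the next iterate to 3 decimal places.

(0.489, -1.055)

At (1/2, -2): F = (19.000, 0.750).
Jacobian J = [[2·y^2, 4·x·y + 8·y], [-2·x - 4·y^2, -8·x·y + 4·y - 1]].
At the point, J = [[8.000, -20.000], [-17.000, -1.000]] (det J = -348.000).
Solving J·Δ = −F gives Δ = (-0.011, 0.945).
Then the next iterate is (x, y)₁ = (0.489, -1.055).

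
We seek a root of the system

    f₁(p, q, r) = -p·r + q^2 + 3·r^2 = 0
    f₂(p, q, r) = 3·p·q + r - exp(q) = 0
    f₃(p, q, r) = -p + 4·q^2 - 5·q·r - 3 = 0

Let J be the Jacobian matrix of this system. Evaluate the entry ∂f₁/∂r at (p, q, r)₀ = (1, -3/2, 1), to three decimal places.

5.000

∂f₁/∂r = -p + 6·r.
At (1, -3/2, 1) this is 5.000.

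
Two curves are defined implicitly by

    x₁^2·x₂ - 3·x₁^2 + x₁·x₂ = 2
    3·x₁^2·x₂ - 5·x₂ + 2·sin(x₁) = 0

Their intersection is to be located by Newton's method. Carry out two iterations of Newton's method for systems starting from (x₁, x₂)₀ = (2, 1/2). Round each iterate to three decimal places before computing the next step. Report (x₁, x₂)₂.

At (2, 1/2): F = (-11.000, 5.31859).
Jacobian J = [[2·x₁·x₂ - 6·x₁ + x₂, x₁^2 + x₁], [6·x₁·x₂ + 2·cos(x₁), 3·x₁^2 - 5]].
At the point, J = [[-9.500, 6.000], [5.16771, 7.000]] (det J = -97.50624).
Solving J·Δ = −F gives Δ = (-1.117, 0.065).
Then the next iterate is (x₁, x₂)₁ = (0.883, 0.565).
Round to (0.883, 0.565) and repeat: F = (-3.39965, 0.04187), J = [[-3.73521, 1.66269], [4.26304, -2.66093]].
Δ = (-3.149, -5.029), so (x₁, x₂)₂ = (-2.266, -4.464).

(-2.266, -4.464)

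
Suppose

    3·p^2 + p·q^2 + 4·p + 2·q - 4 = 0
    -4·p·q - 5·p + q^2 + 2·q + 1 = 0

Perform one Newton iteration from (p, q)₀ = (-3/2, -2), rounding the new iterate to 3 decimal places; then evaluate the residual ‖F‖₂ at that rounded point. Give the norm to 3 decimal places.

At (-3/2, -2): F = (-13.250, -3.500).
Jacobian J = [[6·p + q^2 + 4, 2·p·q + 2], [-4·q - 5, -4·p + 2·q + 2]].
At the point, J = [[-1.000, 8.000], [3.000, 4.000]] (det J = -28.000).
Solving J·Δ = −F gives Δ = (-0.893, 1.545).
Then the next iterate is (p, q)₁ = (-2.393, -0.455).
Re-evaluating at (-2.393, -0.455): F = (2.20194, 7.90677), so ‖F‖₂ = 8.208.

8.208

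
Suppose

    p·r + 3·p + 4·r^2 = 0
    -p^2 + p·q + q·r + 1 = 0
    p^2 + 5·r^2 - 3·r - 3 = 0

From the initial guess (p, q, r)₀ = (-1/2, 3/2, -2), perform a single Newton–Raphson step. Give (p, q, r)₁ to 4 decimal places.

At (-1/2, 3/2, -2): F = (15.5000, -3.0000, 23.2500).
Jacobian J = [[r + 3, 0, p + 8·r], [-2·p + q, p + r, q], [2·p, 0, 10·r - 3]].
At the point, J = [[1.0000, 0.0000, -16.5000], [2.5000, -2.5000, 1.5000], [-1.0000, 0.0000, -23.0000]] (det J = 98.7500).
Solving J·Δ = −F gives Δ = (0.6867, 0.0753, 0.9810).
Then the next iterate is (p, q, r)₁ = (0.1867, 1.5753, -1.0190).

(0.1867, 1.5753, -1.0190)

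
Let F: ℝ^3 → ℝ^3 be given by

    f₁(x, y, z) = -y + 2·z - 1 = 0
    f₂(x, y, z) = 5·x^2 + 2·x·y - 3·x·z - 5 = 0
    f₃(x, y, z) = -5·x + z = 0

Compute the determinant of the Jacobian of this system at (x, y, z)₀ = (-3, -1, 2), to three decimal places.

-53.000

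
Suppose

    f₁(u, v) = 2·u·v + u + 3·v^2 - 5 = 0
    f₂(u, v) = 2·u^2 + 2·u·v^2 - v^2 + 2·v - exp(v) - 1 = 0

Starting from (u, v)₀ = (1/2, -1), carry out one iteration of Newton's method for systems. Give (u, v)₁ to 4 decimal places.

(1.5028, -1.7006)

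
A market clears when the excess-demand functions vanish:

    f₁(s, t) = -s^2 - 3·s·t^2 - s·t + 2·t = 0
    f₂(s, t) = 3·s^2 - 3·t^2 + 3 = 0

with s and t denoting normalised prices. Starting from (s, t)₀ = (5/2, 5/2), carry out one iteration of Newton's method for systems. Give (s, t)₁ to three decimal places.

At (5/2, 5/2): F = (-54.375, 3.000).
Jacobian J = [[-2·s - 3·t^2 - t, -6·s·t - s + 2], [6·s, -6·t]].
At the point, J = [[-26.250, -38.000], [15.000, -15.000]] (det J = 963.750).
Solving J·Δ = −F gives Δ = (-0.965, -0.765).
Then the next iterate is (s, t)₁ = (1.535, 1.735).

(1.535, 1.735)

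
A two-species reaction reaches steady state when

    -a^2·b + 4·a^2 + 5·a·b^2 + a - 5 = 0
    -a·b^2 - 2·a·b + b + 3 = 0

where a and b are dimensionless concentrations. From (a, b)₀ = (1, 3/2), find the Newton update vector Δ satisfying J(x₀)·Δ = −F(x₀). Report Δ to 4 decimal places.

At (1, 3/2): F = (9.7500, -0.7500).
Jacobian J = [[-2·a·b + 8·a + 5·b^2 + 1, -a^2 + 10·a·b], [-b^2 - 2·b, -2·a·b - 2·a + 1]].
At the point, J = [[17.2500, 14.0000], [-5.2500, -4.0000]] (det J = 4.5000).
Solving J·Δ = −F gives Δ = (6.3333, -8.5000).

(6.3333, -8.5000)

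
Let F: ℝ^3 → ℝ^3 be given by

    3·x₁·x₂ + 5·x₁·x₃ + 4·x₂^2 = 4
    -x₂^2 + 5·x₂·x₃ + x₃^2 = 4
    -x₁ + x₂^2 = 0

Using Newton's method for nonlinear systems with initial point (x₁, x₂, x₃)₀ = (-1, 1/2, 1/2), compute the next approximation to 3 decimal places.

(1.080, 1.330, 0.930)

At (-1, 1/2, 1/2): F = (-7.000, -2.750, 1.250).
Jacobian J = [[3·x₂ + 5·x₃, 3·x₁ + 8·x₂, 5·x₁], [0, -2·x₂ + 5·x₃, 5·x₂ + 2·x₃], [-1, 2·x₂, 0]].
At the point, J = [[4.000, 1.000, -5.000], [0.000, 1.500, 3.500], [-1.000, 1.000, 0.000]] (det J = -25.000).
Solving J·Δ = −F gives Δ = (2.080, 0.830, 0.430).
Then the next iterate is (x₁, x₂, x₃)₁ = (1.080, 1.330, 0.930).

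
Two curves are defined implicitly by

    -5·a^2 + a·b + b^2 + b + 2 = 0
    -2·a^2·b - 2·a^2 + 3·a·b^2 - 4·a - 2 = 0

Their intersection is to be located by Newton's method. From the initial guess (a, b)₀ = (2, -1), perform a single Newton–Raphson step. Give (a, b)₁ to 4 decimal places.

At (2, -1): F = (-20.0000, -4.0000).
Jacobian J = [[-10·a + b, a + 2·b + 1], [-4·a·b - 4·a + 3·b^2 - 4, -2·a^2 + 6·a·b]].
At the point, J = [[-21.0000, 1.0000], [-1.0000, -20.0000]] (det J = 421.0000).
Solving J·Δ = −F gives Δ = (-0.9596, -0.1520).
Then the next iterate is (a, b)₁ = (1.0404, -1.1520).

(1.0404, -1.1520)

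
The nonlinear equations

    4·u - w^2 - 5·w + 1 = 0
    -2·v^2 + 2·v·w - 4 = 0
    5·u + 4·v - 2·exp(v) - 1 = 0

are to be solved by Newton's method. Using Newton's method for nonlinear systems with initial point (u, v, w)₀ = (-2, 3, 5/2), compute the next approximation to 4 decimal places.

(8.3810, 3.3520, 4.0774)

At (-2, 3, 5/2): F = (-25.7500, -7.0000, -39.171074).
Jacobian J = [[4, 0, -2·w - 5], [0, -4·v + 2·w, 2·v], [5, -2·exp(v) + 4, 0]].
At the point, J = [[4.0000, 0.0000, -10.0000], [0.0000, -7.0000, 6.0000], [5.0000, -36.171074, 0.0000]] (det J = 518.105772).
Solving J·Δ = −F gives Δ = (10.3810, 0.3520, 1.5774).
Then the next iterate is (u, v, w)₁ = (8.3810, 3.3520, 4.0774).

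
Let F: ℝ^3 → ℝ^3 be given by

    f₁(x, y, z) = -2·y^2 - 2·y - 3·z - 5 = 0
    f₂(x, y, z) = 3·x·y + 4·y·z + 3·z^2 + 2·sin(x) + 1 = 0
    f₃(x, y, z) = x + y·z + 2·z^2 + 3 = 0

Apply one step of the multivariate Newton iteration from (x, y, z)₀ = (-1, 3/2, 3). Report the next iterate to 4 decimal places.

(2.0062, -0.5983, 1.4288)

At (-1, 3/2, 3): F = (-21.5000, 39.817058, 24.5000).
Jacobian J = [[0, -4·y - 2, -3], [3·y + 2·cos(x), 3·x + 4·z, 4·y + 6·z], [1, z, y + 4·z]].
At the point, J = [[0.0000, -8.0000, -3.0000], [5.580605, 9.0000, 24.0000], [1.0000, 3.0000, 13.5000]] (det J = 387.479857).
Solving J·Δ = −F gives Δ = (3.0062, -2.0983, -1.5712).
Then the next iterate is (x, y, z)₁ = (2.0062, -0.5983, 1.4288).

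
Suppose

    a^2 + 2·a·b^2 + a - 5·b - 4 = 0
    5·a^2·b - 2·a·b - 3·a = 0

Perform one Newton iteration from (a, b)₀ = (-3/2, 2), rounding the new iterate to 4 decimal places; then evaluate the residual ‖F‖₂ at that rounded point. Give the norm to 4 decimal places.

12.0312

At (-3/2, 2): F = (-25.2500, 33.0000).
Jacobian J = [[2·a + 2·b^2 + 1, 4·a·b - 5], [10·a·b - 2·b - 3, 5·a^2 - 2·a]].
At the point, J = [[6.0000, -17.0000], [-37.0000, 14.2500]] (det J = -543.5000).
Solving J·Δ = −F gives Δ = (0.3702, -1.3546).
Then the next iterate is (a, b)₁ = (-1.1298, 0.6454).
Re-evaluating at (-1.1298, 0.6454): F = (-8.021568, 8.966844), so ‖F‖₂ = 12.0312.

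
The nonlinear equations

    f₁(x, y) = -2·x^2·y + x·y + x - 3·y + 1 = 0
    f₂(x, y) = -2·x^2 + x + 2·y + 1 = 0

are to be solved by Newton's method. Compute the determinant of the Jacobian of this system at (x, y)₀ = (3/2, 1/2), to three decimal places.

J = [[-4·x·y + y + 1, -2·x^2 + x - 3], [-4·x + 1, 2]].
At the point, J = [[-1.500, -6.000], [-5.000, 2.000]].
det J = -33.000.

-33.000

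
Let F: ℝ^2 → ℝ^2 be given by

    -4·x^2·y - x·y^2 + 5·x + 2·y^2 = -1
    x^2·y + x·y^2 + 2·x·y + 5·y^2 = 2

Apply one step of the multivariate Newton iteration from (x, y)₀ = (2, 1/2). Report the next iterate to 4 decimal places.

(-30.3077, 7.2500)

At (2, 1/2): F = (3.0000, 3.7500).
Jacobian J = [[-8·x·y - y^2 + 5, -4·x^2 - 2·x·y + 4·y], [2·x·y + y^2 + 2·y, x^2 + 2·x·y + 2·x + 10·y]].
At the point, J = [[-3.2500, -16.0000], [3.2500, 15.0000]] (det J = 3.2500).
Solving J·Δ = −F gives Δ = (-32.3077, 6.7500).
Then the next iterate is (x, y)₁ = (-30.3077, 7.2500).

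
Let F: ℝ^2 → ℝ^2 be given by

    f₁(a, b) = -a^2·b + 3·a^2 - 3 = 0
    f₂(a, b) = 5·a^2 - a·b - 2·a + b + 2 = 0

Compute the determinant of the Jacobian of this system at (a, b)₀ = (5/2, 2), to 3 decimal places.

123.750

J = [[-2·a·b + 6·a, -a^2], [10·a - b - 2, -a + 1]].
At the point, J = [[5.000, -6.250], [21.000, -1.500]].
det J = 123.750.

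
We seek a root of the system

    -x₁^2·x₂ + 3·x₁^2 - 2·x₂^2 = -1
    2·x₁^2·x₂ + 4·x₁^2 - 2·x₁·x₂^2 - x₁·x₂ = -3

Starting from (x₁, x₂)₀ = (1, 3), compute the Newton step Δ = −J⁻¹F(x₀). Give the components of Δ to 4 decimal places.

At (1, 3): F = (-17.0000, -8.0000).
Jacobian J = [[-2·x₁·x₂ + 6·x₁, -x₁^2 - 4·x₂], [4·x₁·x₂ + 8·x₁ - 2·x₂^2 - x₂, 2·x₁^2 - 4·x₁·x₂ - x₁]].
At the point, J = [[0.0000, -13.0000], [-1.0000, -11.0000]] (det J = -13.0000).
Solving J·Δ = −F gives Δ = (6.3846, -1.3077).

(6.3846, -1.3077)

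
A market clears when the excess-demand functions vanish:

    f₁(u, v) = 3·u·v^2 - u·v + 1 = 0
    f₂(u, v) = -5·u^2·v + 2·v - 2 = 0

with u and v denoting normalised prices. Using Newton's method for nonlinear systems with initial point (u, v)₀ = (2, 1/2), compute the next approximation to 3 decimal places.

At (2, 1/2): F = (1.500, -11.000).
Jacobian J = [[3·v^2 - v, 6·u·v - u], [-10·u·v, -5·u^2 + 2]].
At the point, J = [[0.250, 4.000], [-10.000, -18.000]] (det J = 35.500).
Solving J·Δ = −F gives Δ = (-0.479, -0.345).
Then the next iterate is (u, v)₁ = (1.521, 0.155).

(1.521, 0.155)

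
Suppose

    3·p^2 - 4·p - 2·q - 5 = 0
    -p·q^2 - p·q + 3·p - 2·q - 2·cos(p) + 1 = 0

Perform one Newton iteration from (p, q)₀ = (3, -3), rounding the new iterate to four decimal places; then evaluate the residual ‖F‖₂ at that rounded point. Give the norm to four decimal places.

4.1658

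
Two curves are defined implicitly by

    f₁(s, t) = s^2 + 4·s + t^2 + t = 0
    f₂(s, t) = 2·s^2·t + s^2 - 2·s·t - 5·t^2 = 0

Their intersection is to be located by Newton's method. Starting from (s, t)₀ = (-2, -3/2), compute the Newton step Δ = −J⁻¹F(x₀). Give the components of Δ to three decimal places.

(6.284, -1.625)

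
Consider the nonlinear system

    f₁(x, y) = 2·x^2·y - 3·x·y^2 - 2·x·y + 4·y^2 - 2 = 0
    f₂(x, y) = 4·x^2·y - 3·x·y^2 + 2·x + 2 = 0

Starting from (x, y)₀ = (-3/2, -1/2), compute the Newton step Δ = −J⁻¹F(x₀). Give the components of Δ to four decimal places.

At (-3/2, -1/2): F = (-3.6250, -4.3750).
Jacobian J = [[4·x·y - 3·y^2 - 2·y, 2·x^2 - 6·x·y - 2·x + 8·y], [8·x·y - 3·y^2 + 2, 4·x^2 - 6·x·y]].
At the point, J = [[3.2500, -1.0000], [7.2500, 4.5000]] (det J = 21.8750).
Solving J·Δ = −F gives Δ = (0.9457, -0.5514).

(0.9457, -0.5514)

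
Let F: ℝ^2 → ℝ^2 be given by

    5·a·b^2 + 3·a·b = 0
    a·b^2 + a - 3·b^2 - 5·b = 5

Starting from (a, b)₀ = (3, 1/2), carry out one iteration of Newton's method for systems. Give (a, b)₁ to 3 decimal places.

At (3, 1/2): F = (8.250, -4.500).
Jacobian J = [[5·b^2 + 3·b, 10·a·b + 3·a], [b^2 + 1, 2·a·b - 6·b - 5]].
At the point, J = [[2.750, 24.000], [1.250, -5.000]] (det J = -43.750).
Solving J·Δ = −F gives Δ = (1.526, -0.519).
Then the next iterate is (a, b)₁ = (4.526, -0.019).

(4.526, -0.019)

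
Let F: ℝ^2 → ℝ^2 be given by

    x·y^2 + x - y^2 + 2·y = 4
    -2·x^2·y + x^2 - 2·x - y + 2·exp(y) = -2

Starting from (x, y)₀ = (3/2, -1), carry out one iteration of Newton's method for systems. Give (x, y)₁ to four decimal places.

(2.2001, 1.5998)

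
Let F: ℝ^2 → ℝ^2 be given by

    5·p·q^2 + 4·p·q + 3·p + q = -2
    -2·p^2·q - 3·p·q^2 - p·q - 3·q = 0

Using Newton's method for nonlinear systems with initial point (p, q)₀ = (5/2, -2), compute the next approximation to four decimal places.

(1.3000, -1.5000)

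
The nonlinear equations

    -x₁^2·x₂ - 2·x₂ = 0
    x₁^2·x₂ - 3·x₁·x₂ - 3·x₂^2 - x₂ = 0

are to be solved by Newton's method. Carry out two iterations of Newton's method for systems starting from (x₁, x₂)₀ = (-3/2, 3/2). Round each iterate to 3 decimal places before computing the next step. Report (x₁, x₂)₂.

At (-3/2, 3/2): F = (-6.375, 1.875).
Jacobian J = [[-2·x₁·x₂, -x₁^2 - 2], [2·x₁·x₂ - 3·x₂, x₁^2 - 3·x₁ - 6·x₂ - 1]].
At the point, J = [[4.500, -4.250], [-9.000, -3.250]] (det J = -52.875).
Solving J·Δ = −F gives Δ = (0.543, -0.926).
Then the next iterate is (x₁, x₂)₁ = (-0.957, 0.574).
Round to (-0.957, 0.574) and repeat: F = (-1.67370, 0.61122), J = [[1.09864, -2.91585], [-2.82064, -0.65715]].
Δ = (0.322, -0.453), so (x₁, x₂)₂ = (-0.635, 0.121).

(-0.635, 0.121)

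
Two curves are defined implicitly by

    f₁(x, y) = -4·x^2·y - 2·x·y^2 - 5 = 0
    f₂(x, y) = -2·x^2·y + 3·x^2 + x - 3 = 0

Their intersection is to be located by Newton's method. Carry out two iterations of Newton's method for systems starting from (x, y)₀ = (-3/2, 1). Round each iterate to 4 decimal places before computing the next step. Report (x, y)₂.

At (-3/2, 1): F = (-11.0000, -2.2500).
Jacobian J = [[-8·x·y - 2·y^2, -4·x^2 - 4·x·y], [-4·x·y + 6·x + 1, -2·x^2]].
At the point, J = [[10.0000, -3.0000], [-2.0000, -4.5000]] (det J = -51.0000).
Solving J·Δ = −F gives Δ = (0.8382, -0.8725).
Then the next iterate is (x, y)₁ = (-0.6618, 0.1275).
Round to (-0.6618, 0.1275) and repeat: F = (-5.201853, -2.459547), J = [[0.642524, -1.414399], [-2.633282, -0.875958]].
Δ = (0.2514, -3.5636), so (x, y)₂ = (-0.4104, -3.4361).

(-0.4104, -3.4361)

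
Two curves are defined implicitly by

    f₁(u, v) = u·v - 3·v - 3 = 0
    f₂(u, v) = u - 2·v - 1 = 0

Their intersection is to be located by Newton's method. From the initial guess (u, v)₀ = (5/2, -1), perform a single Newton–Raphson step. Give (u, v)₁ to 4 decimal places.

(-0.2000, -0.6000)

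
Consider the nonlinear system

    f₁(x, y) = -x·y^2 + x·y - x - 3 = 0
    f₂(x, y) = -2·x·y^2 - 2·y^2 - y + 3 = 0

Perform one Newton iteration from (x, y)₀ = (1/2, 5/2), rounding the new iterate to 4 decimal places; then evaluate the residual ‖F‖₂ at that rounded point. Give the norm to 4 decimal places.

4.1166

At (1/2, 5/2): F = (-5.3750, -18.2500).
Jacobian J = [[-y^2 + y - 1, -2·x·y + x], [-2·y^2, -4·x·y - 4·y - 1]].
At the point, J = [[-4.7500, -2.0000], [-12.5000, -16.0000]] (det J = 51.0000).
Solving J·Δ = −F gives Δ = (-0.9706, -0.3824).
Then the next iterate is (x, y)₁ = (-0.4706, 2.1176).
Re-evaluating at (-0.4706, 2.1176): F = (-1.415664, -3.865502), so ‖F‖₂ = 4.1166.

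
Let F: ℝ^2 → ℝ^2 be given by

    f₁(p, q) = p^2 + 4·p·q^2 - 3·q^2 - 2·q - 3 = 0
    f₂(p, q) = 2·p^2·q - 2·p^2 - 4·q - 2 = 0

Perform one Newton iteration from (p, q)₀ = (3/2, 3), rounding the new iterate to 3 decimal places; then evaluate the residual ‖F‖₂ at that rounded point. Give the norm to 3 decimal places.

At (3/2, 3): F = (20.250, -5.000).
Jacobian J = [[2·p + 4·q^2, 8·p·q - 6·q - 2], [4·p·q - 4·p, 2·p^2 - 4]].
At the point, J = [[39.000, 16.000], [12.000, 0.500]] (det J = -172.500).
Solving J·Δ = −F gives Δ = (0.522, -2.539).
Then the next iterate is (p, q)₁ = (2.022, 0.461).
Re-evaluating at (2.022, 0.461): F = (1.24779, -8.25139), so ‖F‖₂ = 8.345.

8.345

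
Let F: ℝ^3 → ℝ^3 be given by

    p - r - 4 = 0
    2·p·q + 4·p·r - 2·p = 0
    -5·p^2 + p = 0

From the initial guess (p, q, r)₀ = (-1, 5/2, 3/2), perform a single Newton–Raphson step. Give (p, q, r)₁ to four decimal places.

(-0.4545, 12.3636, -4.4545)

At (-1, 5/2, 3/2): F = (-6.5000, -9.0000, -6.0000).
Jacobian J = [[1, 0, -1], [2·q + 4·r - 2, 2·p, 4·p], [-10·p + 1, 0, 0]].
At the point, J = [[1.0000, 0.0000, -1.0000], [9.0000, -2.0000, -4.0000], [11.0000, 0.0000, 0.0000]] (det J = -22.0000).
Solving J·Δ = −F gives Δ = (0.5455, 9.8636, -5.9545).
Then the next iterate is (p, q, r)₁ = (-0.4545, 12.3636, -4.4545).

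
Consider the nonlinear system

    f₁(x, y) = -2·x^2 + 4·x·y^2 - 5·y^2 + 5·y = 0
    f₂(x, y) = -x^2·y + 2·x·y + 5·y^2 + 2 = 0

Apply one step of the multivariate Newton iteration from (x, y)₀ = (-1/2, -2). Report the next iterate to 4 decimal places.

At (-1/2, -2): F = (-38.5000, 24.5000).
Jacobian J = [[-4·x + 4·y^2, 8·x·y - 10·y + 5], [-2·x·y + 2·y, -x^2 + 2·x + 10·y]].
At the point, J = [[18.0000, 33.0000], [-6.0000, -21.2500]] (det J = -184.5000).
Solving J·Δ = −F gives Δ = (0.0522, 1.1382).
Then the next iterate is (x, y)₁ = (-0.4478, -0.8618).

(-0.4478, -0.8618)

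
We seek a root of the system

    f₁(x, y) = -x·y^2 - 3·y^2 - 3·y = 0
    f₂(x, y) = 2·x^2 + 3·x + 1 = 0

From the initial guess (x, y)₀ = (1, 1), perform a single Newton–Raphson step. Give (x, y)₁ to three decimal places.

(0.143, 0.442)

At (1, 1): F = (-7.000, 6.000).
Jacobian J = [[-y^2, -2·x·y - 6·y - 3], [4·x + 3, 0]].
At the point, J = [[-1.000, -11.000], [7.000, 0.000]] (det J = 77.000).
Solving J·Δ = −F gives Δ = (-0.857, -0.558).
Then the next iterate is (x, y)₁ = (0.143, 0.442).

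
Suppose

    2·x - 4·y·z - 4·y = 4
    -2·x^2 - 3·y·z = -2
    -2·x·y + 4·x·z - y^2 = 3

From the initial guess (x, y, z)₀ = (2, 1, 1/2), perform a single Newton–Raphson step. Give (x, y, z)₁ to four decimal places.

At (2, 1, 1/2): F = (-6.0000, -7.5000, -4.0000).
Jacobian J = [[2, -4·z - 4, -4·y], [-4·x, -3·z, -3·y], [-2·y + 4·z, -2·x - 2·y, 4·x]].
At the point, J = [[2.0000, -6.0000, -4.0000], [-8.0000, -1.5000, -3.0000], [0.0000, -6.0000, 8.0000]] (det J = -636.0000).
Solving J·Δ = −F gives Δ = (-0.6415, -1.0314, -0.2736).
Then the next iterate is (x, y, z)₁ = (1.3585, -0.0314, 0.2264).

(1.3585, -0.0314, 0.2264)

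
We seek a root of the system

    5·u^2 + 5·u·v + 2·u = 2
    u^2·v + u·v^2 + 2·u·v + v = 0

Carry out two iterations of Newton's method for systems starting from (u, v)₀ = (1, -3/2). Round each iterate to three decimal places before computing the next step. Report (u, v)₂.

(0.526, 0.155)

At (1, -3/2): F = (-2.500, -3.750).
Jacobian J = [[10·u + 5·v + 2, 5·u], [2·u·v + v^2 + 2·v, u^2 + 2·u·v + 2·u + 1]].
At the point, J = [[4.500, 5.000], [-3.750, 1.000]] (det J = 23.250).
Solving J·Δ = −F gives Δ = (-0.699, 1.129).
Then the next iterate is (u, v)₁ = (0.301, -0.371).
Round to (0.301, -0.371) and repeat: F = (-1.50335, -0.58653), J = [[3.155, 1.505], [-0.82770, 1.46926]].
Δ = (0.225, 0.526), so (u, v)₂ = (0.526, 0.155).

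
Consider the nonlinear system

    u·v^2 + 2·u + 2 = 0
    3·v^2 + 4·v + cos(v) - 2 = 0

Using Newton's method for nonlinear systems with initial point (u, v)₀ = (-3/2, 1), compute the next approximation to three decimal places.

At (-3/2, 1): F = (-2.500, 5.54030).
Jacobian J = [[v^2 + 2, 2·u·v], [0, 6·v - sin(v) + 4]].
At the point, J = [[3.000, -3.000], [0.000, 9.15853]] (det J = 27.47559).
Solving J·Δ = −F gives Δ = (0.228, -0.605).
Then the next iterate is (u, v)₁ = (-1.272, 0.395).

(-1.272, 0.395)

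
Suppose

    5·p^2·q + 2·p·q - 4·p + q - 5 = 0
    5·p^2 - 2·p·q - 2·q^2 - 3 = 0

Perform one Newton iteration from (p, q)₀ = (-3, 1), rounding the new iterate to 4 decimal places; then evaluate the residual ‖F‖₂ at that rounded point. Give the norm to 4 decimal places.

At (-3, 1): F = (47.0000, 46.0000).
Jacobian J = [[10·p·q + 2·q - 4, 5·p^2 + 2·p + 1], [10·p - 2·q, -2·p - 4·q]].
At the point, J = [[-32.0000, 40.0000], [-32.0000, 2.0000]] (det J = 1216.0000).
Solving J·Δ = −F gives Δ = (1.4359, -0.0263).
Then the next iterate is (p, q)₁ = (-1.5641, 0.9737).
Re-evaluating at (-1.5641, 0.9737): F = (11.094513, 10.381789), so ‖F‖₂ = 15.1944.

15.1944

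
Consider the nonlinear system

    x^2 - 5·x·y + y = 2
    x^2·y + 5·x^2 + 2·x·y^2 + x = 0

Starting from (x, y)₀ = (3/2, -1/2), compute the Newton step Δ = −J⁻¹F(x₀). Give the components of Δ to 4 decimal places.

At (3/2, -1/2): F = (3.5000, 12.3750).
Jacobian J = [[2·x - 5·y, -5·x + 1], [2·x·y + 10·x + 2·y^2 + 1, x^2 + 4·x·y]].
At the point, J = [[5.5000, -6.5000], [15.0000, -0.7500]] (det J = 93.3750).
Solving J·Δ = −F gives Δ = (-0.8333, -0.1667).

(-0.8333, -0.1667)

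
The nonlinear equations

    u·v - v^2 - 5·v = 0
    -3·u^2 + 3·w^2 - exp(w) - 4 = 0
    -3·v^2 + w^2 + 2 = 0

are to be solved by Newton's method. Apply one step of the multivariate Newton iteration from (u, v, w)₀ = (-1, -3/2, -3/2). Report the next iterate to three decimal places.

At (-1, -3/2, -3/2): F = (6.750, -0.47313, -2.500).
Jacobian J = [[v, u - 2·v - 5, 0], [-6·u, 0, 6·w - exp(w)], [0, -6·v, 2·w]].
At the point, J = [[-1.500, -3.000, 0.000], [6.000, 0.000, -9.22313], [0.000, 9.000, -3.000]] (det J = -178.51226).
Solving J·Δ = −F gives Δ = (2.775, 0.862, 1.754).
Then the next iterate is (u, v, w)₁ = (1.775, -0.638, 0.254).

(1.775, -0.638, 0.254)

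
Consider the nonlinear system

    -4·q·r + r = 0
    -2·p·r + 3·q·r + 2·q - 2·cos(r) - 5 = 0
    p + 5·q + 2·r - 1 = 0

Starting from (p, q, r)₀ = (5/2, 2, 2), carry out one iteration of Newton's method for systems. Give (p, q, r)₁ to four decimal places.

At (5/2, 2, 2): F = (-14.0000, 1.832294, 15.5000).
Jacobian J = [[0, -4·r, -4·q + 1], [-2·r, 3·r + 2, -2·p + 3·q + 2·sin(r)], [1, 5, 2]].
At the point, J = [[0.0000, -8.0000, -7.0000], [-4.0000, 8.0000, 2.818595], [1.0000, 5.0000, 2.0000]] (det J = 109.451241).
Solving J·Δ = −F gives Δ = (-4.1752, -2.6986, 1.0841).
Then the next iterate is (p, q, r)₁ = (-1.6752, -0.6986, 3.0841).

(-1.6752, -0.6986, 3.0841)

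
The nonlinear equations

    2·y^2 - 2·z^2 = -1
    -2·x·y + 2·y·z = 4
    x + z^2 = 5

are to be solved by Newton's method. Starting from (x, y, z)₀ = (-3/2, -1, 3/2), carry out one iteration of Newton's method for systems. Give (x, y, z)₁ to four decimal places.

(3.4118, -1.0441, 1.2794)

At (-3/2, -1, 3/2): F = (-1.5000, -10.0000, -4.2500).
Jacobian J = [[0, 4·y, -4·z], [-2·y, -2·x + 2·z, 2·y], [1, 0, 2·z]].
At the point, J = [[0.0000, -4.0000, -6.0000], [2.0000, 6.0000, -2.0000], [1.0000, 0.0000, 3.0000]] (det J = 68.0000).
Solving J·Δ = −F gives Δ = (4.9118, -0.0441, -0.2206).
Then the next iterate is (x, y, z)₁ = (3.4118, -1.0441, 1.2794).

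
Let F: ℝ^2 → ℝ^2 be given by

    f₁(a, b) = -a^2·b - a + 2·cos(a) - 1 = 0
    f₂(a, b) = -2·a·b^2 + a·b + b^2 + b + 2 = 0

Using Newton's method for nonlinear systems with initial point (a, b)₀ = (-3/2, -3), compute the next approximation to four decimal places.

At (-3/2, -3): F = (7.391474, 39.5000).
Jacobian J = [[-2·a·b - 2·sin(a) - 1, -a^2], [-2·b^2 + b, -4·a·b + a + 2·b + 1]].
At the point, J = [[-8.005010, -2.2500], [-21.0000, -24.5000]] (det J = 148.872746).
Solving J·Δ = −F gives Δ = (0.6194, 1.0813).
Then the next iterate is (a, b)₁ = (-0.8806, -1.9187).

(-0.8806, -1.9187)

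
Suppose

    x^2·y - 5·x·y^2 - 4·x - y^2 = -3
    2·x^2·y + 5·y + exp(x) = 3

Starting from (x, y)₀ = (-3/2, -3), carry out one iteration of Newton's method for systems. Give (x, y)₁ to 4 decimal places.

(0.4755, -3.4971)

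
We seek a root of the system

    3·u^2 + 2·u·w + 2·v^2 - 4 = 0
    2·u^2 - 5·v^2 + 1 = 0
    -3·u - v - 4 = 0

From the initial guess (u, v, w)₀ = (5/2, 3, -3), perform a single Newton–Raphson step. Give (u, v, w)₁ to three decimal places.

At (5/2, 3, -3): F = (17.750, -31.500, -14.500).
Jacobian J = [[6·u + 2·w, 4·v, 2·u], [4·u, -10·v, 0], [-3, -1, 0]].
At the point, J = [[9.000, 12.000, 5.000], [10.000, -30.000, 0.000], [-3.000, -1.000, 0.000]] (det J = -500.000).
Solving J·Δ = −F gives Δ = (-4.035, -2.395, 9.461).
Then the next iterate is (u, v, w)₁ = (-1.535, 0.605, 6.461).

(-1.535, 0.605, 6.461)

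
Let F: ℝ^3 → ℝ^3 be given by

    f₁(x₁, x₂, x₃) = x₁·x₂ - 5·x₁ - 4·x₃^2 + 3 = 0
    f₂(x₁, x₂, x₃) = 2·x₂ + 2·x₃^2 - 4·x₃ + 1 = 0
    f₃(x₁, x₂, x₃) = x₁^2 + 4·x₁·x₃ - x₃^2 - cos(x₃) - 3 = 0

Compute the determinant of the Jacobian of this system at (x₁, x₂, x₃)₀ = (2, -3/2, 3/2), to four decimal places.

202.0326

J = [[x₂ - 5, x₁, -8·x₃], [0, 2, 4·x₃ - 4], [2·x₁ + 4·x₃, 0, 4·x₁ - 2·x₃ + sin(x₃)]].
At the point, J = [[-6.5000, 2.0000, -12.0000], [0.0000, 2.0000, 2.0000], [10.0000, 0.0000, 5.997495]].
det J = 202.0326.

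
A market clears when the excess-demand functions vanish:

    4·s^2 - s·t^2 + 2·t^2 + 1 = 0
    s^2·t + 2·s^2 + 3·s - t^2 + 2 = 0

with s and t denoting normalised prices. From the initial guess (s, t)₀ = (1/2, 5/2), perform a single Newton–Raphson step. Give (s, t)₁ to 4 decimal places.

(-0.4184, 0.7078)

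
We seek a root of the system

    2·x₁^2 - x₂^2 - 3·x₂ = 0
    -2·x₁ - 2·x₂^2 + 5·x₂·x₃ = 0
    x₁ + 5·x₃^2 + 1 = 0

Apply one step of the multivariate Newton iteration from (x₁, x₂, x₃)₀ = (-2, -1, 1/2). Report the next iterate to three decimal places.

(-0.778, -0.774, 0.206)

At (-2, -1, 1/2): F = (10.000, -0.500, 0.250).
Jacobian J = [[4·x₁, -2·x₂ - 3, 0], [-2, -4·x₂ + 5·x₃, 5·x₂], [1, 0, 10·x₃]].
At the point, J = [[-8.000, -1.000, 0.000], [-2.000, 6.500, -5.000], [1.000, 0.000, 5.000]] (det J = -265.000).
Solving J·Δ = −F gives Δ = (1.222, 0.226, -0.294).
Then the next iterate is (x₁, x₂, x₃)₁ = (-0.778, -0.774, 0.206).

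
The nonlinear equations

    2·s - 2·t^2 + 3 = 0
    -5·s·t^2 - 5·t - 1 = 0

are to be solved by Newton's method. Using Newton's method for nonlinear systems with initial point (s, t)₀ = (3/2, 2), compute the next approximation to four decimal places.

(0.3783, 1.4696)

At (3/2, 2): F = (-2.0000, -41.0000).
Jacobian J = [[2, -4·t], [-5·t^2, -10·s·t - 5]].
At the point, J = [[2.0000, -8.0000], [-20.0000, -35.0000]] (det J = -230.0000).
Solving J·Δ = −F gives Δ = (-1.1217, -0.5304).
Then the next iterate is (s, t)₁ = (0.3783, 1.4696).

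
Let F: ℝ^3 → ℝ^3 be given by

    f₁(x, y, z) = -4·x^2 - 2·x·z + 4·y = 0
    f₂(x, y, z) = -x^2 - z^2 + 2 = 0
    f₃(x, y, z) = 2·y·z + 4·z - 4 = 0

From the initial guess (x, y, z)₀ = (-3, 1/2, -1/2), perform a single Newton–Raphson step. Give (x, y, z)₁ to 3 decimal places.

(-2.042, 1.510, 1.002)

At (-3, 1/2, -1/2): F = (-37.000, -7.250, -6.500).
Jacobian J = [[-8·x - 2·z, 4, -2·x], [-2·x, 0, -2·z], [0, 2·z, 2·y + 4]].
At the point, J = [[25.000, 4.000, 6.000], [6.000, 0.000, 1.000], [0.000, -1.000, 5.000]] (det J = -131.000).
Solving J·Δ = −F gives Δ = (0.958, 1.010, 1.502).
Then the next iterate is (x, y, z)₁ = (-2.042, 1.510, 1.002).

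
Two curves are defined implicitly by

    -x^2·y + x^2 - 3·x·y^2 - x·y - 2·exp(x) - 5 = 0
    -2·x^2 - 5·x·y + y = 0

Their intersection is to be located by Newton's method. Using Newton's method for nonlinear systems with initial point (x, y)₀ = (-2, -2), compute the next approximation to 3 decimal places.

(0.179, -2.838)

At (-2, -2): F = (26.72933, -30.000).
Jacobian J = [[-2·x·y + 2·x - 3·y^2 - y - 2·exp(x), -x^2 - 6·x·y - x], [-4·x - 5·y, -5·x + 1]].
At the point, J = [[-22.27067, -26.000], [18.000, 11.000]] (det J = 223.02262).
Solving J·Δ = −F gives Δ = (2.179, -0.838).
Then the next iterate is (x, y)₁ = (0.179, -2.838).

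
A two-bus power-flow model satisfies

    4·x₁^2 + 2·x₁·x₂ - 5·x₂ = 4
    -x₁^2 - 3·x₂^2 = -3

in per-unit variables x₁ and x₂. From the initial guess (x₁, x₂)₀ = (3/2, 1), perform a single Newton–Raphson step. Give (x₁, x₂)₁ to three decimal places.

(1.250, 0.750)

At (3/2, 1): F = (3.000, -2.250).
Jacobian J = [[8·x₁ + 2·x₂, 2·x₁ - 5], [-2·x₁, -6·x₂]].
At the point, J = [[14.000, -2.000], [-3.000, -6.000]] (det J = -90.000).
Solving J·Δ = −F gives Δ = (-0.250, -0.250).
Then the next iterate is (x₁, x₂)₁ = (1.250, 0.750).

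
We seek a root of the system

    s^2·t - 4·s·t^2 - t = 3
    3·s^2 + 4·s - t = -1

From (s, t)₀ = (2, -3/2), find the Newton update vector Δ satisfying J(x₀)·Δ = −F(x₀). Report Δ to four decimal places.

At (2, -3/2): F = (-25.5000, 22.5000).
Jacobian J = [[2·s·t - 4·t^2, s^2 - 8·s·t - 1], [6·s + 4, -1]].
At the point, J = [[-15.0000, 27.0000], [16.0000, -1.0000]] (det J = -417.0000).
Solving J·Δ = −F gives Δ = (-1.3957, 0.1691).

(-1.3957, 0.1691)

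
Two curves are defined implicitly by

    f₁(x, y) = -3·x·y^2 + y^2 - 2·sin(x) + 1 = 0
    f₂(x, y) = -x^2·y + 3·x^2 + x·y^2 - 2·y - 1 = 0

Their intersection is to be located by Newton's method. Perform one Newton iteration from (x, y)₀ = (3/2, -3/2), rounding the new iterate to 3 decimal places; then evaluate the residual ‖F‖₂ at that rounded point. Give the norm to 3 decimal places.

At (3/2, -3/2): F = (-8.86999, 15.500).
Jacobian J = [[-3·y^2 - 2·cos(x), -6·x·y + 2·y], [-2·x·y + 6·x + y^2, -x^2 + 2·x·y - 2]].
At the point, J = [[-6.89147, 10.500], [15.750, -8.750]] (det J = -105.07460).
Solving J·Δ = −F gives Δ = (-0.810, 0.313).
Then the next iterate is (x, y)₁ = (0.690, -1.187).
Re-evaluating at (0.690, -1.187): F = (-1.78067, 4.33962), so ‖F‖₂ = 4.691.

4.691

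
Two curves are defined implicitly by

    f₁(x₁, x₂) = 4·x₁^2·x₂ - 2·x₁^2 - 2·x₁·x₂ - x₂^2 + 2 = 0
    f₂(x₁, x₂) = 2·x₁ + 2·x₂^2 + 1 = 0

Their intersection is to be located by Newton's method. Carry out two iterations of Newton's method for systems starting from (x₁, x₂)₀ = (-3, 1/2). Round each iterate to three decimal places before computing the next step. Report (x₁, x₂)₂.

At (-3, 1/2): F = (4.750, -4.500).
Jacobian J = [[8·x₁·x₂ - 4·x₁ - 2·x₂, 4·x₁^2 - 2·x₁ - 2·x₂], [2, 4·x₂]].
At the point, J = [[-1.000, 41.000], [2.000, 2.000]] (det J = -84.000).
Solving J·Δ = −F gives Δ = (2.310, -0.060).
Then the next iterate is (x₁, x₂)₁ = (-0.690, 0.440).
Round to (-0.690, 0.440) and repeat: F = (2.29934, 0.00720), J = [[-0.54880, 2.40440], [2.000, 1.760]].
Δ = (0.698, -0.797), so (x₁, x₂)₂ = (0.008, -0.357).

(0.008, -0.357)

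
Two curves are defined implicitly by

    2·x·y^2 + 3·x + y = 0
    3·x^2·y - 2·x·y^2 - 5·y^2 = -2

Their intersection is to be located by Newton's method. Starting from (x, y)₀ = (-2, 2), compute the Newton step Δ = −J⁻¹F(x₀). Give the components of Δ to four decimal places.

(0.4337, -1.0153)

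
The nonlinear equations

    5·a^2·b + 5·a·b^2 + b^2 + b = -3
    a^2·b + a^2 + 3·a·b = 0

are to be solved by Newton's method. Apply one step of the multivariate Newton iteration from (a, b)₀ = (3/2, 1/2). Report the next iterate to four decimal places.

(0.8768, 0.2206)

At (3/2, 1/2): F = (11.2500, 5.6250).
Jacobian J = [[10·a·b + 5·b^2, 5·a^2 + 10·a·b + 2·b + 1], [2·a·b + 2·a + 3·b, a^2 + 3·a]].
At the point, J = [[8.7500, 20.7500], [6.0000, 6.7500]] (det J = -65.4375).
Solving J·Δ = −F gives Δ = (-0.6232, -0.2794).
Then the next iterate is (a, b)₁ = (0.8768, 0.2206).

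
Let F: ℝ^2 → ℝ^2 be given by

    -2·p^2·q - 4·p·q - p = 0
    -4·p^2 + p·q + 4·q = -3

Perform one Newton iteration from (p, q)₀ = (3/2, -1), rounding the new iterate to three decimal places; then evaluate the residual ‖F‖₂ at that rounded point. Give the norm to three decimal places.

At (3/2, -1): F = (9.000, -11.500).
Jacobian J = [[-4·p·q - 4·q - 1, -2·p^2 - 4·p], [-8·p + q, p + 4]].
At the point, J = [[9.000, -10.500], [-13.000, 5.500]] (det J = -87.000).
Solving J·Δ = −F gives Δ = (-0.819, 0.155).
Then the next iterate is (p, q)₁ = (0.681, -0.845).
Re-evaluating at (0.681, -0.845): F = (2.40454, -2.81049), so ‖F‖₂ = 3.699.

3.699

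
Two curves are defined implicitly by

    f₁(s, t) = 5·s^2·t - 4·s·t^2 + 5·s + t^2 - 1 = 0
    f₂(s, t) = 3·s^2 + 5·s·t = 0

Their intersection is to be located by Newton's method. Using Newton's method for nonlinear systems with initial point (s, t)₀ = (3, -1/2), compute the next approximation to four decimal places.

(1.7795, -0.5388)

At (3, -1/2): F = (-11.2500, 19.5000).
Jacobian J = [[10·s·t - 4·t^2 + 5, 5·s^2 - 8·s·t + 2·t], [6·s + 5·t, 5·s]].
At the point, J = [[-11.0000, 56.0000], [15.5000, 15.0000]] (det J = -1033.0000).
Solving J·Δ = −F gives Δ = (-1.2205, -0.0388).
Then the next iterate is (s, t)₁ = (1.7795, -0.5388).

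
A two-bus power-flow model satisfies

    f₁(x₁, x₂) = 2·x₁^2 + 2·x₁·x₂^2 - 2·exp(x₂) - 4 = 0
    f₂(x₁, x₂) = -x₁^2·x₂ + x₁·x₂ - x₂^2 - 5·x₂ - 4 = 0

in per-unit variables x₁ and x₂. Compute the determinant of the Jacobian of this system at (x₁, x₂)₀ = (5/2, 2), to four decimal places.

J = [[4·x₁ + 2·x₂^2, 4·x₁·x₂ - 2·exp(x₂)], [-2·x₁·x₂ + x₂, -x₁^2 + x₁ - 2·x₂ - 5]].
At the point, J = [[18.0000, 5.221888], [-8.0000, -12.7500]].
det J = -187.7249.

-187.7249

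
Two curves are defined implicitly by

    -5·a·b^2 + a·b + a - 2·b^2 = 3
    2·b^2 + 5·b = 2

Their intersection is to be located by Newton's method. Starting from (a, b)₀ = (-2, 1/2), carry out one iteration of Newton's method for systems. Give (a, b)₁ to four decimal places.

(17.4286, 0.3571)

At (-2, 1/2): F = (-4.0000, 1.0000).
Jacobian J = [[-5·b^2 + b + 1, -10·a·b + a - 4·b], [0, 4·b + 5]].
At the point, J = [[0.2500, 6.0000], [0.0000, 7.0000]] (det J = 1.7500).
Solving J·Δ = −F gives Δ = (19.4286, -0.1429).
Then the next iterate is (a, b)₁ = (17.4286, 0.3571).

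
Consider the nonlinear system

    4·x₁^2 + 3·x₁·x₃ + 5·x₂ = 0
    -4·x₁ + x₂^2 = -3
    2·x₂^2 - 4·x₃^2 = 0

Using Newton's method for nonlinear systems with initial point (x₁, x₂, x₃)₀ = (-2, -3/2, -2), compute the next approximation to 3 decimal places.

At (-2, -3/2, -2): F = (20.500, 13.250, -11.500).
Jacobian J = [[8·x₁ + 3·x₃, 5, 3·x₁], [-4, 2·x₂, 0], [0, 4·x₂, -8·x₃]].
At the point, J = [[-22.000, 5.000, -6.000], [-4.000, -3.000, 0.000], [0.000, -6.000, 16.000]] (det J = 1232.000).
Solving J·Δ = −F gives Δ = (1.104, 2.945, 1.823).
Then the next iterate is (x₁, x₂, x₃)₁ = (-0.896, 1.445, -0.177).

(-0.896, 1.445, -0.177)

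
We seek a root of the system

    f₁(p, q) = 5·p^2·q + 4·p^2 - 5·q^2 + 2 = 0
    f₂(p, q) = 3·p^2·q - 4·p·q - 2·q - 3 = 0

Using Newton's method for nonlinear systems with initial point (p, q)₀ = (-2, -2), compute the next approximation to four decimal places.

(-1.0519, -1.5189)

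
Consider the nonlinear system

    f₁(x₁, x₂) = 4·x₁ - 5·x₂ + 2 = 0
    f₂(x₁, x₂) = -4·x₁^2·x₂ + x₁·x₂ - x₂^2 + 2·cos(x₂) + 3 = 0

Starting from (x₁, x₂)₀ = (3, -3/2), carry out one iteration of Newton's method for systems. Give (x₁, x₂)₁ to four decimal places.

(8.7895, 7.4316)

At (3, -3/2): F = (21.5000, 50.391474).
Jacobian J = [[4, -5], [-8·x₁·x₂ + x₂, -4·x₁^2 + x₁ - 2·x₂ - 2·sin(x₂)]].
At the point, J = [[4.0000, -5.0000], [34.5000, -28.005010]] (det J = 60.479960).
Solving J·Δ = −F gives Δ = (5.7895, 8.9316).
Then the next iterate is (x₁, x₂)₁ = (8.7895, 7.4316).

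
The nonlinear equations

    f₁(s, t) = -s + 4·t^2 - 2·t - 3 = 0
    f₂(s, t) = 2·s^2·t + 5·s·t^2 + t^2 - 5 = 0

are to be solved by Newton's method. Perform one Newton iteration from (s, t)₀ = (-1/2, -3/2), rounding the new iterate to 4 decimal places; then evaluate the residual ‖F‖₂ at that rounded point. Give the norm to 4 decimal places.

4.9041

At (-1/2, -3/2): F = (9.5000, -9.1250).
Jacobian J = [[-1, 8·t - 2], [4·s·t + 5·t^2, 2·s^2 + 10·s·t + 2·t]].
At the point, J = [[-1.0000, -14.0000], [14.2500, 5.0000]] (det J = 194.5000).
Solving J·Δ = −F gives Δ = (0.4126, 0.6491).
Then the next iterate is (s, t)₁ = (-0.0874, -0.8509).
Re-evaluating at (-0.0874, -0.8509): F = (1.685323, -4.605370), so ‖F‖₂ = 4.9041.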